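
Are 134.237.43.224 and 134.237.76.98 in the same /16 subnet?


Mask: 255.255.0.0
134.237.43.224 AND mask = 134.237.0.0
134.237.76.98 AND mask = 134.237.0.0
Yes, same subnet (134.237.0.0)


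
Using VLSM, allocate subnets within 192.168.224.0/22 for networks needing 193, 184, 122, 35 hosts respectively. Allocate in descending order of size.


193 hosts -> /24 (254 usable): 192.168.224.0/24
184 hosts -> /24 (254 usable): 192.168.225.0/24
122 hosts -> /25 (126 usable): 192.168.226.0/25
35 hosts -> /26 (62 usable): 192.168.226.128/26
Allocation: 192.168.224.0/24 (193 hosts, 254 usable); 192.168.225.0/24 (184 hosts, 254 usable); 192.168.226.0/25 (122 hosts, 126 usable); 192.168.226.128/26 (35 hosts, 62 usable)


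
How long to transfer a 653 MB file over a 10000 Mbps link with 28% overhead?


Effective throughput = 10000 * (1 - 28/100) = 7200 Mbps
File size in Mb = 653 * 8 = 5224 Mb
Time = 5224 / 7200
Time = 0.7256 seconds


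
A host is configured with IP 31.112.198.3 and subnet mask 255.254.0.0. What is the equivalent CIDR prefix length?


Binary: 11111111.11111110.00000000.00000000
Count leading 1s
Prefix: /15


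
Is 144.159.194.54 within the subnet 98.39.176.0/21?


Subnet network: 98.39.176.0
Test IP AND mask: 144.159.192.0
No, 144.159.194.54 is not in 98.39.176.0/21


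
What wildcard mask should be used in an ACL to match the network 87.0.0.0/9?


Subnet mask: 255.128.0.0
Wildcard = 255.255.255.255 - subnet mask
255 - 255 = 0
255 - 128 = 127
255 - 0 = 255
255 - 0 = 255
Wildcard: 0.127.255.255


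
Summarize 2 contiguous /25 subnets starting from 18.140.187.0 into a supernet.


Original prefix: /25
Number of subnets: 2 = 2^1
New prefix = 25 - 1 = 24
Supernet: 18.140.187.0/24


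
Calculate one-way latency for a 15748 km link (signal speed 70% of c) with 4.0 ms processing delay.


Speed = 0.7 * 3e5 km/s = 210000 km/s
Propagation delay = 15748 / 210000 = 0.075 s = 74.9905 ms
Processing delay = 4.0 ms
Total one-way latency = 78.9905 ms


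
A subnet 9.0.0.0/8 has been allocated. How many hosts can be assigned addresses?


Host bits = 32 - 8 = 24
Total addresses = 2^24 = 16777216
Usable = total - 2 (network and broadcast)
Usable hosts: 16777214


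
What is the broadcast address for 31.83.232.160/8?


Network: 31.0.0.0/8
Host bits = 24
Set all host bits to 1:
Broadcast: 31.255.255.255


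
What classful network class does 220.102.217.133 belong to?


First octet: 220
Binary: 11011100
110xxxxx -> Class C (192-223)
Class C, default mask 255.255.255.0 (/24)


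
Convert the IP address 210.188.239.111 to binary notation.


210 = 11010010
188 = 10111100
239 = 11101111
111 = 01101111
Binary: 11010010.10111100.11101111.01101111


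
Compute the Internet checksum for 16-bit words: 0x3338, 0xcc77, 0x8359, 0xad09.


Sum all words (with carry folding):
+ 0x3338 = 0x3338
+ 0xcc77 = 0xffaf
+ 0x8359 = 0x8309
+ 0xad09 = 0x3013
One's complement: ~0x3013
Checksum = 0xcfec


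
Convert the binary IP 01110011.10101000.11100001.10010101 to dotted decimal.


01110011 = 115
10101000 = 168
11100001 = 225
10010101 = 149
IP: 115.168.225.149


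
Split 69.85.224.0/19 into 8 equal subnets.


New prefix = 19 + 3 = 22
Each subnet has 1024 addresses
  69.85.224.0/22
  69.85.228.0/22
  69.85.232.0/22
  69.85.236.0/22
  69.85.240.0/22
  69.85.244.0/22
  69.85.248.0/22
  69.85.252.0/22
Subnets: 69.85.224.0/22, 69.85.228.0/22, 69.85.232.0/22, 69.85.236.0/22, 69.85.240.0/22, 69.85.244.0/22, 69.85.248.0/22, 69.85.252.0/22


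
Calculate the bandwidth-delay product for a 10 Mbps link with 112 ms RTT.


BDP = bandwidth * RTT
= 10 Mbps * 112 ms
= 10 * 1e6 * 112 / 1000 bits
= 1120000 bits
= 140000 bytes
= 136.7188 KB
BDP = 1120000 bits (140000 bytes)


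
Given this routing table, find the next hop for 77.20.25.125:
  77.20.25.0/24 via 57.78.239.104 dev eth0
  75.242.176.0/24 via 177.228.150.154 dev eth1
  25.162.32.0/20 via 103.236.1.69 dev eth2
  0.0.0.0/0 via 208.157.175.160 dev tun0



Longest prefix match for 77.20.25.125:
  /24 77.20.25.0: MATCH
  /24 75.242.176.0: no
  /20 25.162.32.0: no
  /0 0.0.0.0: MATCH
Selected: next-hop 57.78.239.104 via eth0 (matched /24)


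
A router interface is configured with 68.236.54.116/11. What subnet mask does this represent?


/11 means 11 network bits, 21 host bits
Binary: 11111111111000000000000000000000
Mask: 255.224.0.0


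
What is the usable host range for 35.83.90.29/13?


Network: 35.80.0.0
Broadcast: 35.87.255.255
First usable = network + 1
Last usable = broadcast - 1
Range: 35.80.0.1 to 35.87.255.254


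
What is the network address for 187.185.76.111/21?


IP:   10111011.10111001.01001100.01101111
Mask: 11111111.11111111.11111000.00000000
AND operation:
Net:  10111011.10111001.01001000.00000000
Network: 187.185.72.0/21


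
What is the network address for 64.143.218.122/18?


IP:   01000000.10001111.11011010.01111010
Mask: 11111111.11111111.11000000.00000000
AND operation:
Net:  01000000.10001111.11000000.00000000
Network: 64.143.192.0/18


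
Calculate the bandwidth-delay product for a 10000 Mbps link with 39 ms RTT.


BDP = bandwidth * RTT
= 10000 Mbps * 39 ms
= 10000 * 1e6 * 39 / 1000 bits
= 390000000 bits
= 48750000 bytes
= 47607.4219 KB
BDP = 390000000 bits (48750000 bytes)


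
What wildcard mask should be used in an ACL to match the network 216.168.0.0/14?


Subnet mask: 255.252.0.0
Wildcard = 255.255.255.255 - subnet mask
255 - 255 = 0
255 - 252 = 3
255 - 0 = 255
255 - 0 = 255
Wildcard: 0.3.255.255


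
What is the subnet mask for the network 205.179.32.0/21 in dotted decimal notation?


/21 means 21 network bits, 11 host bits
Binary: 11111111111111111111100000000000
Mask: 255.255.248.0


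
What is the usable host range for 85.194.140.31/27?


Network: 85.194.140.0
Broadcast: 85.194.140.31
First usable = network + 1
Last usable = broadcast - 1
Range: 85.194.140.1 to 85.194.140.30


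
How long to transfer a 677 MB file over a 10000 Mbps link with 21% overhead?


Effective throughput = 10000 * (1 - 21/100) = 7900 Mbps
File size in Mb = 677 * 8 = 5416 Mb
Time = 5416 / 7900
Time = 0.6856 seconds


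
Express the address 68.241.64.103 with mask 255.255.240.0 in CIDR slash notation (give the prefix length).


Binary: 11111111.11111111.11110000.00000000
Count leading 1s
Prefix: /20


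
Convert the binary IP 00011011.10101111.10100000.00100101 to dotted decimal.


00011011 = 27
10101111 = 175
10100000 = 160
00100101 = 37
IP: 27.175.160.37


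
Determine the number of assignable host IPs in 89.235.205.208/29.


Host bits = 32 - 29 = 3
Total addresses = 2^3 = 8
Usable = total - 2 (network and broadcast)
Usable hosts: 6


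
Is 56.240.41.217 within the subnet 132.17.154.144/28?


Subnet network: 132.17.154.144
Test IP AND mask: 56.240.41.208
No, 56.240.41.217 is not in 132.17.154.144/28


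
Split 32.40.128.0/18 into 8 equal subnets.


New prefix = 18 + 3 = 21
Each subnet has 2048 addresses
  32.40.128.0/21
  32.40.136.0/21
  32.40.144.0/21
  32.40.152.0/21
  32.40.160.0/21
  32.40.168.0/21
  32.40.176.0/21
  32.40.184.0/21
Subnets: 32.40.128.0/21, 32.40.136.0/21, 32.40.144.0/21, 32.40.152.0/21, 32.40.160.0/21, 32.40.168.0/21, 32.40.176.0/21, 32.40.184.0/21


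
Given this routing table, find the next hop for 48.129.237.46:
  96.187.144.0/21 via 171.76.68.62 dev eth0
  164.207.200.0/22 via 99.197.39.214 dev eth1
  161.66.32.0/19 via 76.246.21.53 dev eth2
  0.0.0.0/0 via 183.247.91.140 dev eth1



Longest prefix match for 48.129.237.46:
  /21 96.187.144.0: no
  /22 164.207.200.0: no
  /19 161.66.32.0: no
  /0 0.0.0.0: MATCH
Selected: next-hop 183.247.91.140 via eth1 (matched /0)


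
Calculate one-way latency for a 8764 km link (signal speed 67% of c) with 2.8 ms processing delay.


Speed = 0.67 * 3e5 km/s = 201000 km/s
Propagation delay = 8764 / 201000 = 0.0436 s = 43.602 ms
Processing delay = 2.8 ms
Total one-way latency = 46.402 ms


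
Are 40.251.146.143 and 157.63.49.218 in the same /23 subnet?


Mask: 255.255.254.0
40.251.146.143 AND mask = 40.251.146.0
157.63.49.218 AND mask = 157.63.48.0
No, different subnets (40.251.146.0 vs 157.63.48.0)


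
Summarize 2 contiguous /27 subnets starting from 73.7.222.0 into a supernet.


Original prefix: /27
Number of subnets: 2 = 2^1
New prefix = 27 - 1 = 26
Supernet: 73.7.222.0/26


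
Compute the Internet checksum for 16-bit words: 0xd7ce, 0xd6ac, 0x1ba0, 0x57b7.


Sum all words (with carry folding):
+ 0xd7ce = 0xd7ce
+ 0xd6ac = 0xae7b
+ 0x1ba0 = 0xca1b
+ 0x57b7 = 0x21d3
One's complement: ~0x21d3
Checksum = 0xde2c


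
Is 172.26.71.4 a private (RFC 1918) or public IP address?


RFC 1918 private ranges:
  10.0.0.0/8 (10.0.0.0 - 10.255.255.255)
  172.16.0.0/12 (172.16.0.0 - 172.31.255.255)
  192.168.0.0/16 (192.168.0.0 - 192.168.255.255)
Private (in 172.16.0.0/12)


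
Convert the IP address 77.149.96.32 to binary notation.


77 = 01001101
149 = 10010101
96 = 01100000
32 = 00100000
Binary: 01001101.10010101.01100000.00100000


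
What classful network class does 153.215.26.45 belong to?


First octet: 153
Binary: 10011001
10xxxxxx -> Class B (128-191)
Class B, default mask 255.255.0.0 (/16)


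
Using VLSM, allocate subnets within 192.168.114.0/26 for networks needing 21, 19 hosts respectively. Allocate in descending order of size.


21 hosts -> /27 (30 usable): 192.168.114.0/27
19 hosts -> /27 (30 usable): 192.168.114.32/27
Allocation: 192.168.114.0/27 (21 hosts, 30 usable); 192.168.114.32/27 (19 hosts, 30 usable)


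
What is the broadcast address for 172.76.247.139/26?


Network: 172.76.247.128/26
Host bits = 6
Set all host bits to 1:
Broadcast: 172.76.247.191


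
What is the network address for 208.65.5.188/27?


IP:   11010000.01000001.00000101.10111100
Mask: 11111111.11111111.11111111.11100000
AND operation:
Net:  11010000.01000001.00000101.10100000
Network: 208.65.5.160/27


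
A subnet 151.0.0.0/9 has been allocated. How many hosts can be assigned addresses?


Host bits = 32 - 9 = 23
Total addresses = 2^23 = 8388608
Usable = total - 2 (network and broadcast)
Usable hosts: 8388606


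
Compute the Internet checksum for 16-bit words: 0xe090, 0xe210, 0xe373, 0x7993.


Sum all words (with carry folding):
+ 0xe090 = 0xe090
+ 0xe210 = 0xc2a1
+ 0xe373 = 0xa615
+ 0x7993 = 0x1fa9
One's complement: ~0x1fa9
Checksum = 0xe056


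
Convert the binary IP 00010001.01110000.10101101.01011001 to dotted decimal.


00010001 = 17
01110000 = 112
10101101 = 173
01011001 = 89
IP: 17.112.173.89


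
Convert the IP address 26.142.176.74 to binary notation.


26 = 00011010
142 = 10001110
176 = 10110000
74 = 01001010
Binary: 00011010.10001110.10110000.01001010


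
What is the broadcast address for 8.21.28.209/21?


Network: 8.21.24.0/21
Host bits = 11
Set all host bits to 1:
Broadcast: 8.21.31.255


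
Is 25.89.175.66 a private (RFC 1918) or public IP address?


RFC 1918 private ranges:
  10.0.0.0/8 (10.0.0.0 - 10.255.255.255)
  172.16.0.0/12 (172.16.0.0 - 172.31.255.255)
  192.168.0.0/16 (192.168.0.0 - 192.168.255.255)
Public (not in any RFC 1918 range)


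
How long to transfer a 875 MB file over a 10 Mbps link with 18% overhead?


Effective throughput = 10 * (1 - 18/100) = 8.2 Mbps
File size in Mb = 875 * 8 = 7000 Mb
Time = 7000 / 8.2
Time = 853.6585 seconds


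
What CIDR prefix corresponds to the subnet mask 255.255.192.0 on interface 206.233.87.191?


Binary: 11111111.11111111.11000000.00000000
Count leading 1s
Prefix: /18


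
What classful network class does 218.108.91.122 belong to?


First octet: 218
Binary: 11011010
110xxxxx -> Class C (192-223)
Class C, default mask 255.255.255.0 (/24)


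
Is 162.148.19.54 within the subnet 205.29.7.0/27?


Subnet network: 205.29.7.0
Test IP AND mask: 162.148.19.32
No, 162.148.19.54 is not in 205.29.7.0/27


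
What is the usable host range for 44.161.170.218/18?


Network: 44.161.128.0
Broadcast: 44.161.191.255
First usable = network + 1
Last usable = broadcast - 1
Range: 44.161.128.1 to 44.161.191.254


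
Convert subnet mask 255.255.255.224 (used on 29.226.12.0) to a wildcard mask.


Subnet mask: 255.255.255.224
Wildcard = 255.255.255.255 - subnet mask
255 - 255 = 0
255 - 255 = 0
255 - 255 = 0
255 - 224 = 31
Wildcard: 0.0.0.31


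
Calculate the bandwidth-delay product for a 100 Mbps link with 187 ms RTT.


BDP = bandwidth * RTT
= 100 Mbps * 187 ms
= 100 * 1e6 * 187 / 1000 bits
= 18700000 bits
= 2337500 bytes
= 2282.7148 KB
BDP = 18700000 bits (2337500 bytes)


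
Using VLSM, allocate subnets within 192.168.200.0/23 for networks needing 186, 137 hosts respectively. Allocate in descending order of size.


186 hosts -> /24 (254 usable): 192.168.200.0/24
137 hosts -> /24 (254 usable): 192.168.201.0/24
Allocation: 192.168.200.0/24 (186 hosts, 254 usable); 192.168.201.0/24 (137 hosts, 254 usable)


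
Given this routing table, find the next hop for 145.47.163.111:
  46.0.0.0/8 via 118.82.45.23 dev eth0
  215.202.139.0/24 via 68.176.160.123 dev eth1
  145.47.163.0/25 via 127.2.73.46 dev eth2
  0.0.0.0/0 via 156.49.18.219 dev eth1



Longest prefix match for 145.47.163.111:
  /8 46.0.0.0: no
  /24 215.202.139.0: no
  /25 145.47.163.0: MATCH
  /0 0.0.0.0: MATCH
Selected: next-hop 127.2.73.46 via eth2 (matched /25)


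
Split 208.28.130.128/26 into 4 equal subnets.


New prefix = 26 + 2 = 28
Each subnet has 16 addresses
  208.28.130.128/28
  208.28.130.144/28
  208.28.130.160/28
  208.28.130.176/28
Subnets: 208.28.130.128/28, 208.28.130.144/28, 208.28.130.160/28, 208.28.130.176/28


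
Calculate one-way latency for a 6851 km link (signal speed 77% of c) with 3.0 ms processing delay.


Speed = 0.77 * 3e5 km/s = 231000 km/s
Propagation delay = 6851 / 231000 = 0.0297 s = 29.658 ms
Processing delay = 3.0 ms
Total one-way latency = 32.658 ms


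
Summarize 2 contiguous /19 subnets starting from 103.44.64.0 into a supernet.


Original prefix: /19
Number of subnets: 2 = 2^1
New prefix = 19 - 1 = 18
Supernet: 103.44.64.0/18


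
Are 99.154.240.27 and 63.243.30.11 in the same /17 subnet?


Mask: 255.255.128.0
99.154.240.27 AND mask = 99.154.128.0
63.243.30.11 AND mask = 63.243.0.0
No, different subnets (99.154.128.0 vs 63.243.0.0)


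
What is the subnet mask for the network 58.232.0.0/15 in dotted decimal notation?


/15 means 15 network bits, 17 host bits
Binary: 11111111111111100000000000000000
Mask: 255.254.0.0


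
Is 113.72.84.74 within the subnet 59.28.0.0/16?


Subnet network: 59.28.0.0
Test IP AND mask: 113.72.0.0
No, 113.72.84.74 is not in 59.28.0.0/16


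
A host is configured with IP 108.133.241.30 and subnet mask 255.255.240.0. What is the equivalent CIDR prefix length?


Binary: 11111111.11111111.11110000.00000000
Count leading 1s
Prefix: /20


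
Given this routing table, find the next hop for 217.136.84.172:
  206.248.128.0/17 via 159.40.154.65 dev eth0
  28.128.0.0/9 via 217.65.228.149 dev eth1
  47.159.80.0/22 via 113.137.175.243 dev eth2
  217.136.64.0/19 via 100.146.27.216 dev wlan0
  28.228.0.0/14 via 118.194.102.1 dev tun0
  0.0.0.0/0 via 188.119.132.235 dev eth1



Longest prefix match for 217.136.84.172:
  /17 206.248.128.0: no
  /9 28.128.0.0: no
  /22 47.159.80.0: no
  /19 217.136.64.0: MATCH
  /14 28.228.0.0: no
  /0 0.0.0.0: MATCH
Selected: next-hop 100.146.27.216 via wlan0 (matched /19)


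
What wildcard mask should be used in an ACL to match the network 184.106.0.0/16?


Subnet mask: 255.255.0.0
Wildcard = 255.255.255.255 - subnet mask
255 - 255 = 0
255 - 255 = 0
255 - 0 = 255
255 - 0 = 255
Wildcard: 0.0.255.255


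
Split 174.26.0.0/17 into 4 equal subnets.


New prefix = 17 + 2 = 19
Each subnet has 8192 addresses
  174.26.0.0/19
  174.26.32.0/19
  174.26.64.0/19
  174.26.96.0/19
Subnets: 174.26.0.0/19, 174.26.32.0/19, 174.26.64.0/19, 174.26.96.0/19


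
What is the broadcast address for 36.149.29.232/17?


Network: 36.149.0.0/17
Host bits = 15
Set all host bits to 1:
Broadcast: 36.149.127.255


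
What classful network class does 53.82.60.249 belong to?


First octet: 53
Binary: 00110101
0xxxxxxx -> Class A (1-126)
Class A, default mask 255.0.0.0 (/8)


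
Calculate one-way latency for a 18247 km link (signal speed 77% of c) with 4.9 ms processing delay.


Speed = 0.77 * 3e5 km/s = 231000 km/s
Propagation delay = 18247 / 231000 = 0.079 s = 78.9913 ms
Processing delay = 4.9 ms
Total one-way latency = 83.8913 ms


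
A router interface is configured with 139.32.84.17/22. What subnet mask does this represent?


/22 means 22 network bits, 10 host bits
Binary: 11111111111111111111110000000000
Mask: 255.255.252.0


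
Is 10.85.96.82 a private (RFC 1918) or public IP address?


RFC 1918 private ranges:
  10.0.0.0/8 (10.0.0.0 - 10.255.255.255)
  172.16.0.0/12 (172.16.0.0 - 172.31.255.255)
  192.168.0.0/16 (192.168.0.0 - 192.168.255.255)
Private (in 10.0.0.0/8)


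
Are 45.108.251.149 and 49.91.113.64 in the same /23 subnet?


Mask: 255.255.254.0
45.108.251.149 AND mask = 45.108.250.0
49.91.113.64 AND mask = 49.91.112.0
No, different subnets (45.108.250.0 vs 49.91.112.0)


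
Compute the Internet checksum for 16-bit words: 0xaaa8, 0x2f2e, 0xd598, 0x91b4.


Sum all words (with carry folding):
+ 0xaaa8 = 0xaaa8
+ 0x2f2e = 0xd9d6
+ 0xd598 = 0xaf6f
+ 0x91b4 = 0x4124
One's complement: ~0x4124
Checksum = 0xbedb


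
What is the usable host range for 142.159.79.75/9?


Network: 142.128.0.0
Broadcast: 142.255.255.255
First usable = network + 1
Last usable = broadcast - 1
Range: 142.128.0.1 to 142.255.255.254


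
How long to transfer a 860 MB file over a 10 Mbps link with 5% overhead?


Effective throughput = 10 * (1 - 5/100) = 9.5 Mbps
File size in Mb = 860 * 8 = 6880 Mb
Time = 6880 / 9.5
Time = 724.2105 seconds


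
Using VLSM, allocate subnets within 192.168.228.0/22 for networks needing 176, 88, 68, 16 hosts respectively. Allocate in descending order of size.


176 hosts -> /24 (254 usable): 192.168.228.0/24
88 hosts -> /25 (126 usable): 192.168.229.0/25
68 hosts -> /25 (126 usable): 192.168.229.128/25
16 hosts -> /27 (30 usable): 192.168.230.0/27
Allocation: 192.168.228.0/24 (176 hosts, 254 usable); 192.168.229.0/25 (88 hosts, 126 usable); 192.168.229.128/25 (68 hosts, 126 usable); 192.168.230.0/27 (16 hosts, 30 usable)


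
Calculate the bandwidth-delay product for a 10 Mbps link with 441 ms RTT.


BDP = bandwidth * RTT
= 10 Mbps * 441 ms
= 10 * 1e6 * 441 / 1000 bits
= 4410000 bits
= 551250 bytes
= 538.3301 KB
BDP = 4410000 bits (551250 bytes)


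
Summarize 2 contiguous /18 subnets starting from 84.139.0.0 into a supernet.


Original prefix: /18
Number of subnets: 2 = 2^1
New prefix = 18 - 1 = 17
Supernet: 84.139.0.0/17


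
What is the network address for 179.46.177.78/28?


IP:   10110011.00101110.10110001.01001110
Mask: 11111111.11111111.11111111.11110000
AND operation:
Net:  10110011.00101110.10110001.01000000
Network: 179.46.177.64/28


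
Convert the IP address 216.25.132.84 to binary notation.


216 = 11011000
25 = 00011001
132 = 10000100
84 = 01010100
Binary: 11011000.00011001.10000100.01010100


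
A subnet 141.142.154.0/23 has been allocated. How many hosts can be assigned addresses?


Host bits = 32 - 23 = 9
Total addresses = 2^9 = 512
Usable = total - 2 (network and broadcast)
Usable hosts: 510


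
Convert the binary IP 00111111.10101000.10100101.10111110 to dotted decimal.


00111111 = 63
10101000 = 168
10100101 = 165
10111110 = 190
IP: 63.168.165.190


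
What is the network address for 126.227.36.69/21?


IP:   01111110.11100011.00100100.01000101
Mask: 11111111.11111111.11111000.00000000
AND operation:
Net:  01111110.11100011.00100000.00000000
Network: 126.227.32.0/21


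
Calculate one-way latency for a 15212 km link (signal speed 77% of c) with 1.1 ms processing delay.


Speed = 0.77 * 3e5 km/s = 231000 km/s
Propagation delay = 15212 / 231000 = 0.0659 s = 65.8528 ms
Processing delay = 1.1 ms
Total one-way latency = 66.9528 ms


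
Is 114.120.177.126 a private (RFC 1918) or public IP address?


RFC 1918 private ranges:
  10.0.0.0/8 (10.0.0.0 - 10.255.255.255)
  172.16.0.0/12 (172.16.0.0 - 172.31.255.255)
  192.168.0.0/16 (192.168.0.0 - 192.168.255.255)
Public (not in any RFC 1918 range)


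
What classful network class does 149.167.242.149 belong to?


First octet: 149
Binary: 10010101
10xxxxxx -> Class B (128-191)
Class B, default mask 255.255.0.0 (/16)


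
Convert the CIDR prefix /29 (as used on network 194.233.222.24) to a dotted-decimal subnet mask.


/29 means 29 network bits, 3 host bits
Binary: 11111111111111111111111111111000
Mask: 255.255.255.248


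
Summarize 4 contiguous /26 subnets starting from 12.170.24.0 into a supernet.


Original prefix: /26
Number of subnets: 4 = 2^2
New prefix = 26 - 2 = 24
Supernet: 12.170.24.0/24


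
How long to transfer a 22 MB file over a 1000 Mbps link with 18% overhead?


Effective throughput = 1000 * (1 - 18/100) = 820.0 Mbps
File size in Mb = 22 * 8 = 176 Mb
Time = 176 / 820.0
Time = 0.2146 seconds


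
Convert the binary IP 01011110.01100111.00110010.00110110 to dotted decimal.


01011110 = 94
01100111 = 103
00110010 = 50
00110110 = 54
IP: 94.103.50.54


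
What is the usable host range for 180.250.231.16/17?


Network: 180.250.128.0
Broadcast: 180.250.255.255
First usable = network + 1
Last usable = broadcast - 1
Range: 180.250.128.1 to 180.250.255.254


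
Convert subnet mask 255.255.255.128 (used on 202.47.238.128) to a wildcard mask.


Subnet mask: 255.255.255.128
Wildcard = 255.255.255.255 - subnet mask
255 - 255 = 0
255 - 255 = 0
255 - 255 = 0
255 - 128 = 127
Wildcard: 0.0.0.127


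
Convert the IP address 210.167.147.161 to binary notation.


210 = 11010010
167 = 10100111
147 = 10010011
161 = 10100001
Binary: 11010010.10100111.10010011.10100001


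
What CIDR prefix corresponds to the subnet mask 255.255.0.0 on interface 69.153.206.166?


Binary: 11111111.11111111.00000000.00000000
Count leading 1s
Prefix: /16


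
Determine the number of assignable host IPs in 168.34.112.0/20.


Host bits = 32 - 20 = 12
Total addresses = 2^12 = 4096
Usable = total - 2 (network and broadcast)
Usable hosts: 4094


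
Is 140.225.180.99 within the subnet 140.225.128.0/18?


Subnet network: 140.225.128.0
Test IP AND mask: 140.225.128.0
Yes, 140.225.180.99 is in 140.225.128.0/18


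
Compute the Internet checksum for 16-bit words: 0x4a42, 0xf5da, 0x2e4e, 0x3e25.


Sum all words (with carry folding):
+ 0x4a42 = 0x4a42
+ 0xf5da = 0x401d
+ 0x2e4e = 0x6e6b
+ 0x3e25 = 0xac90
One's complement: ~0xac90
Checksum = 0x536f


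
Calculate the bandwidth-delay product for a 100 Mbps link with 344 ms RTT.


BDP = bandwidth * RTT
= 100 Mbps * 344 ms
= 100 * 1e6 * 344 / 1000 bits
= 34400000 bits
= 4300000 bytes
= 4199.2188 KB
BDP = 34400000 bits (4300000 bytes)


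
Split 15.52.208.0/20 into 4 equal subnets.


New prefix = 20 + 2 = 22
Each subnet has 1024 addresses
  15.52.208.0/22
  15.52.212.0/22
  15.52.216.0/22
  15.52.220.0/22
Subnets: 15.52.208.0/22, 15.52.212.0/22, 15.52.216.0/22, 15.52.220.0/22


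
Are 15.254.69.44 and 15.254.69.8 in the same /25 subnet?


Mask: 255.255.255.128
15.254.69.44 AND mask = 15.254.69.0
15.254.69.8 AND mask = 15.254.69.0
Yes, same subnet (15.254.69.0)


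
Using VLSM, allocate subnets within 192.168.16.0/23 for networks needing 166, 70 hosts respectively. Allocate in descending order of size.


166 hosts -> /24 (254 usable): 192.168.16.0/24
70 hosts -> /25 (126 usable): 192.168.17.0/25
Allocation: 192.168.16.0/24 (166 hosts, 254 usable); 192.168.17.0/25 (70 hosts, 126 usable)


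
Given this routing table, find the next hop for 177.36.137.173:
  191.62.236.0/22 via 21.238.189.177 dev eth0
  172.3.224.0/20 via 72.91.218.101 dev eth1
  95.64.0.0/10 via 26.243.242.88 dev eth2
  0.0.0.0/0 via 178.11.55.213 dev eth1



Longest prefix match for 177.36.137.173:
  /22 191.62.236.0: no
  /20 172.3.224.0: no
  /10 95.64.0.0: no
  /0 0.0.0.0: MATCH
Selected: next-hop 178.11.55.213 via eth1 (matched /0)


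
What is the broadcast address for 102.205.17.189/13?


Network: 102.200.0.0/13
Host bits = 19
Set all host bits to 1:
Broadcast: 102.207.255.255


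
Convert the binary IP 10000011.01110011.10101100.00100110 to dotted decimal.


10000011 = 131
01110011 = 115
10101100 = 172
00100110 = 38
IP: 131.115.172.38


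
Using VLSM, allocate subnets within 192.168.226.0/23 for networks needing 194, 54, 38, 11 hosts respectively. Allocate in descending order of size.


194 hosts -> /24 (254 usable): 192.168.226.0/24
54 hosts -> /26 (62 usable): 192.168.227.0/26
38 hosts -> /26 (62 usable): 192.168.227.64/26
11 hosts -> /28 (14 usable): 192.168.227.128/28
Allocation: 192.168.226.0/24 (194 hosts, 254 usable); 192.168.227.0/26 (54 hosts, 62 usable); 192.168.227.64/26 (38 hosts, 62 usable); 192.168.227.128/28 (11 hosts, 14 usable)


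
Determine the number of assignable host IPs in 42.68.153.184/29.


Host bits = 32 - 29 = 3
Total addresses = 2^3 = 8
Usable = total - 2 (network and broadcast)
Usable hosts: 6


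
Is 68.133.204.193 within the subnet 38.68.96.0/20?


Subnet network: 38.68.96.0
Test IP AND mask: 68.133.192.0
No, 68.133.204.193 is not in 38.68.96.0/20


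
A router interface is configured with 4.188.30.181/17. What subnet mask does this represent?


/17 means 17 network bits, 15 host bits
Binary: 11111111111111111000000000000000
Mask: 255.255.128.0


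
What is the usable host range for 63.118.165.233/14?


Network: 63.116.0.0
Broadcast: 63.119.255.255
First usable = network + 1
Last usable = broadcast - 1
Range: 63.116.0.1 to 63.119.255.254


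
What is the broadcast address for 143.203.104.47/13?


Network: 143.200.0.0/13
Host bits = 19
Set all host bits to 1:
Broadcast: 143.207.255.255


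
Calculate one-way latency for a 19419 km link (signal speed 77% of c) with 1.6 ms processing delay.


Speed = 0.77 * 3e5 km/s = 231000 km/s
Propagation delay = 19419 / 231000 = 0.0841 s = 84.0649 ms
Processing delay = 1.6 ms
Total one-way latency = 85.6649 ms


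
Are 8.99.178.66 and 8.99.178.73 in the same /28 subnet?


Mask: 255.255.255.240
8.99.178.66 AND mask = 8.99.178.64
8.99.178.73 AND mask = 8.99.178.64
Yes, same subnet (8.99.178.64)


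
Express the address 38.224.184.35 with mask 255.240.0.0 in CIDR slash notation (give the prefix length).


Binary: 11111111.11110000.00000000.00000000
Count leading 1s
Prefix: /12


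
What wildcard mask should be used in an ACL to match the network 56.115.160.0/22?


Subnet mask: 255.255.252.0
Wildcard = 255.255.255.255 - subnet mask
255 - 255 = 0
255 - 255 = 0
255 - 252 = 3
255 - 0 = 255
Wildcard: 0.0.3.255


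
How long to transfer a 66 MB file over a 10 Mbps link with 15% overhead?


Effective throughput = 10 * (1 - 15/100) = 8.5 Mbps
File size in Mb = 66 * 8 = 528 Mb
Time = 528 / 8.5
Time = 62.1176 seconds


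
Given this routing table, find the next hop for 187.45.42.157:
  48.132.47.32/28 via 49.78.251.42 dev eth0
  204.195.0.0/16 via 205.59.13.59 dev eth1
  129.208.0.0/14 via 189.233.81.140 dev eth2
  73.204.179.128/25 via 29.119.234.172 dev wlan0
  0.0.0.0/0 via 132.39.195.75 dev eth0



Longest prefix match for 187.45.42.157:
  /28 48.132.47.32: no
  /16 204.195.0.0: no
  /14 129.208.0.0: no
  /25 73.204.179.128: no
  /0 0.0.0.0: MATCH
Selected: next-hop 132.39.195.75 via eth0 (matched /0)


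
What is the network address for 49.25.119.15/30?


IP:   00110001.00011001.01110111.00001111
Mask: 11111111.11111111.11111111.11111100
AND operation:
Net:  00110001.00011001.01110111.00001100
Network: 49.25.119.12/30


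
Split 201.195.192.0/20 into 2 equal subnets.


New prefix = 20 + 1 = 21
Each subnet has 2048 addresses
  201.195.192.0/21
  201.195.200.0/21
Subnets: 201.195.192.0/21, 201.195.200.0/21


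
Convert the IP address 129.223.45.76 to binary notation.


129 = 10000001
223 = 11011111
45 = 00101101
76 = 01001100
Binary: 10000001.11011111.00101101.01001100


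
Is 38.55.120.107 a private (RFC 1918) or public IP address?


RFC 1918 private ranges:
  10.0.0.0/8 (10.0.0.0 - 10.255.255.255)
  172.16.0.0/12 (172.16.0.0 - 172.31.255.255)
  192.168.0.0/16 (192.168.0.0 - 192.168.255.255)
Public (not in any RFC 1918 range)


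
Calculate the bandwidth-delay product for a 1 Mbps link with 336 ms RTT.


BDP = bandwidth * RTT
= 1 Mbps * 336 ms
= 1 * 1e6 * 336 / 1000 bits
= 336000 bits
= 42000 bytes
= 41.0156 KB
BDP = 336000 bits (42000 bytes)


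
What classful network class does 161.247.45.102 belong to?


First octet: 161
Binary: 10100001
10xxxxxx -> Class B (128-191)
Class B, default mask 255.255.0.0 (/16)


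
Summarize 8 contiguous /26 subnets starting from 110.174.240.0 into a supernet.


Original prefix: /26
Number of subnets: 8 = 2^3
New prefix = 26 - 3 = 23
Supernet: 110.174.240.0/23


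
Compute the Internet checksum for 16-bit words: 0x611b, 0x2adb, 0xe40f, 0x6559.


Sum all words (with carry folding):
+ 0x611b = 0x611b
+ 0x2adb = 0x8bf6
+ 0xe40f = 0x7006
+ 0x6559 = 0xd55f
One's complement: ~0xd55f
Checksum = 0x2aa0


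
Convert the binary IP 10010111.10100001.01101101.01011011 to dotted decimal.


10010111 = 151
10100001 = 161
01101101 = 109
01011011 = 91
IP: 151.161.109.91


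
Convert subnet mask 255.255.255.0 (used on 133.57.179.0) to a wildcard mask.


Subnet mask: 255.255.255.0
Wildcard = 255.255.255.255 - subnet mask
255 - 255 = 0
255 - 255 = 0
255 - 255 = 0
255 - 0 = 255
Wildcard: 0.0.0.255


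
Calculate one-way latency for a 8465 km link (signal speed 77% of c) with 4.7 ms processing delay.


Speed = 0.77 * 3e5 km/s = 231000 km/s
Propagation delay = 8465 / 231000 = 0.0366 s = 36.645 ms
Processing delay = 4.7 ms
Total one-way latency = 41.345 ms


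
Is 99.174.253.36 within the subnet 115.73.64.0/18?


Subnet network: 115.73.64.0
Test IP AND mask: 99.174.192.0
No, 99.174.253.36 is not in 115.73.64.0/18


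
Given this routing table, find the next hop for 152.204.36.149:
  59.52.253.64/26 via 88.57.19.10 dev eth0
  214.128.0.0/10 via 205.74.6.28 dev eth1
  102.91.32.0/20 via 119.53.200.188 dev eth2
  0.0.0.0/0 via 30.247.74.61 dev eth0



Longest prefix match for 152.204.36.149:
  /26 59.52.253.64: no
  /10 214.128.0.0: no
  /20 102.91.32.0: no
  /0 0.0.0.0: MATCH
Selected: next-hop 30.247.74.61 via eth0 (matched /0)


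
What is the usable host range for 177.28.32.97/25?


Network: 177.28.32.0
Broadcast: 177.28.32.127
First usable = network + 1
Last usable = broadcast - 1
Range: 177.28.32.1 to 177.28.32.126


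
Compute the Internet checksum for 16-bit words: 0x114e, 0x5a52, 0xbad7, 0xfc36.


Sum all words (with carry folding):
+ 0x114e = 0x114e
+ 0x5a52 = 0x6ba0
+ 0xbad7 = 0x2678
+ 0xfc36 = 0x22af
One's complement: ~0x22af
Checksum = 0xdd50


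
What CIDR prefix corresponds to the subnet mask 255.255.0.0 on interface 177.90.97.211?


Binary: 11111111.11111111.00000000.00000000
Count leading 1s
Prefix: /16


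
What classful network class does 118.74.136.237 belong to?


First octet: 118
Binary: 01110110
0xxxxxxx -> Class A (1-126)
Class A, default mask 255.0.0.0 (/8)


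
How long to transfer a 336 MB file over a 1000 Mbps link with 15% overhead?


Effective throughput = 1000 * (1 - 15/100) = 850 Mbps
File size in Mb = 336 * 8 = 2688 Mb
Time = 2688 / 850
Time = 3.1624 seconds


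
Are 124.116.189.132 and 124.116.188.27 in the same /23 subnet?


Mask: 255.255.254.0
124.116.189.132 AND mask = 124.116.188.0
124.116.188.27 AND mask = 124.116.188.0
Yes, same subnet (124.116.188.0)


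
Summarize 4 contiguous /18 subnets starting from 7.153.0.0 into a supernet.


Original prefix: /18
Number of subnets: 4 = 2^2
New prefix = 18 - 2 = 16
Supernet: 7.153.0.0/16


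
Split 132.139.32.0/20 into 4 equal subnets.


New prefix = 20 + 2 = 22
Each subnet has 1024 addresses
  132.139.32.0/22
  132.139.36.0/22
  132.139.40.0/22
  132.139.44.0/22
Subnets: 132.139.32.0/22, 132.139.36.0/22, 132.139.40.0/22, 132.139.44.0/22


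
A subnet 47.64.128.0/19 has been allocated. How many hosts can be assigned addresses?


Host bits = 32 - 19 = 13
Total addresses = 2^13 = 8192
Usable = total - 2 (network and broadcast)
Usable hosts: 8190


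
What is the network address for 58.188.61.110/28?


IP:   00111010.10111100.00111101.01101110
Mask: 11111111.11111111.11111111.11110000
AND operation:
Net:  00111010.10111100.00111101.01100000
Network: 58.188.61.96/28


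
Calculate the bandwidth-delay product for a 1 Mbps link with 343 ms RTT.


BDP = bandwidth * RTT
= 1 Mbps * 343 ms
= 1 * 1e6 * 343 / 1000 bits
= 343000 bits
= 42875 bytes
= 41.8701 KB
BDP = 343000 bits (42875 bytes)


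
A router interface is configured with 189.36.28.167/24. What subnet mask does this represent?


/24 means 24 network bits, 8 host bits
Binary: 11111111111111111111111100000000
Mask: 255.255.255.0


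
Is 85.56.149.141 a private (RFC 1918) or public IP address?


RFC 1918 private ranges:
  10.0.0.0/8 (10.0.0.0 - 10.255.255.255)
  172.16.0.0/12 (172.16.0.0 - 172.31.255.255)
  192.168.0.0/16 (192.168.0.0 - 192.168.255.255)
Public (not in any RFC 1918 range)


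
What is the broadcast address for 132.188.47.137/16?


Network: 132.188.0.0/16
Host bits = 16
Set all host bits to 1:
Broadcast: 132.188.255.255


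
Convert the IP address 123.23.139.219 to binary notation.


123 = 01111011
23 = 00010111
139 = 10001011
219 = 11011011
Binary: 01111011.00010111.10001011.11011011


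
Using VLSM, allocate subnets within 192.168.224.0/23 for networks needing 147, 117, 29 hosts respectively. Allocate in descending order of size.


147 hosts -> /24 (254 usable): 192.168.224.0/24
117 hosts -> /25 (126 usable): 192.168.225.0/25
29 hosts -> /27 (30 usable): 192.168.225.128/27
Allocation: 192.168.224.0/24 (147 hosts, 254 usable); 192.168.225.0/25 (117 hosts, 126 usable); 192.168.225.128/27 (29 hosts, 30 usable)


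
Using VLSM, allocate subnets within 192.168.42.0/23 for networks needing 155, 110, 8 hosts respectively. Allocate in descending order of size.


155 hosts -> /24 (254 usable): 192.168.42.0/24
110 hosts -> /25 (126 usable): 192.168.43.0/25
8 hosts -> /28 (14 usable): 192.168.43.128/28
Allocation: 192.168.42.0/24 (155 hosts, 254 usable); 192.168.43.0/25 (110 hosts, 126 usable); 192.168.43.128/28 (8 hosts, 14 usable)


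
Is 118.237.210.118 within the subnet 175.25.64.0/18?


Subnet network: 175.25.64.0
Test IP AND mask: 118.237.192.0
No, 118.237.210.118 is not in 175.25.64.0/18


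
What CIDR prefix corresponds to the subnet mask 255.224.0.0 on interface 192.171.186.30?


Binary: 11111111.11100000.00000000.00000000
Count leading 1s
Prefix: /11


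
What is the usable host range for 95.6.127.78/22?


Network: 95.6.124.0
Broadcast: 95.6.127.255
First usable = network + 1
Last usable = broadcast - 1
Range: 95.6.124.1 to 95.6.127.254


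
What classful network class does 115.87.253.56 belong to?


First octet: 115
Binary: 01110011
0xxxxxxx -> Class A (1-126)
Class A, default mask 255.0.0.0 (/8)


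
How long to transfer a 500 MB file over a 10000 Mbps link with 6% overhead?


Effective throughput = 10000 * (1 - 6/100) = 9400 Mbps
File size in Mb = 500 * 8 = 4000 Mb
Time = 4000 / 9400
Time = 0.4255 seconds


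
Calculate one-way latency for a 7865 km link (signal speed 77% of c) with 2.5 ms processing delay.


Speed = 0.77 * 3e5 km/s = 231000 km/s
Propagation delay = 7865 / 231000 = 0.034 s = 34.0476 ms
Processing delay = 2.5 ms
Total one-way latency = 36.5476 ms


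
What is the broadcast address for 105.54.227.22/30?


Network: 105.54.227.20/30
Host bits = 2
Set all host bits to 1:
Broadcast: 105.54.227.23


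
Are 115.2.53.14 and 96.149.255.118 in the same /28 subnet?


Mask: 255.255.255.240
115.2.53.14 AND mask = 115.2.53.0
96.149.255.118 AND mask = 96.149.255.112
No, different subnets (115.2.53.0 vs 96.149.255.112)


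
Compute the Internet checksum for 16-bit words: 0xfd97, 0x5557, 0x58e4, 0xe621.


Sum all words (with carry folding):
+ 0xfd97 = 0xfd97
+ 0x5557 = 0x52ef
+ 0x58e4 = 0xabd3
+ 0xe621 = 0x91f5
One's complement: ~0x91f5
Checksum = 0x6e0a


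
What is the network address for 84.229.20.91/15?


IP:   01010100.11100101.00010100.01011011
Mask: 11111111.11111110.00000000.00000000
AND operation:
Net:  01010100.11100100.00000000.00000000
Network: 84.228.0.0/15


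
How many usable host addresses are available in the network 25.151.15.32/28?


Host bits = 32 - 28 = 4
Total addresses = 2^4 = 16
Usable = total - 2 (network and broadcast)
Usable hosts: 14


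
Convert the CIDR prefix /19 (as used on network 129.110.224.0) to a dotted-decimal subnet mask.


/19 means 19 network bits, 13 host bits
Binary: 11111111111111111110000000000000
Mask: 255.255.224.0


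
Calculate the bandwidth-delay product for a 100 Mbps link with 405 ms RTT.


BDP = bandwidth * RTT
= 100 Mbps * 405 ms
= 100 * 1e6 * 405 / 1000 bits
= 40500000 bits
= 5062500 bytes
= 4943.8477 KB
BDP = 40500000 bits (5062500 bytes)


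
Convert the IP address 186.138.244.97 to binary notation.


186 = 10111010
138 = 10001010
244 = 11110100
97 = 01100001
Binary: 10111010.10001010.11110100.01100001


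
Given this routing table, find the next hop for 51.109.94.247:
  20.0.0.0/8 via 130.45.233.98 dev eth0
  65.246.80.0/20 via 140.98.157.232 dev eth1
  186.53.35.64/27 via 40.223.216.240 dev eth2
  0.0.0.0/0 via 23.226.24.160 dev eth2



Longest prefix match for 51.109.94.247:
  /8 20.0.0.0: no
  /20 65.246.80.0: no
  /27 186.53.35.64: no
  /0 0.0.0.0: MATCH
Selected: next-hop 23.226.24.160 via eth2 (matched /0)


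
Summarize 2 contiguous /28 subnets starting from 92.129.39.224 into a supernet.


Original prefix: /28
Number of subnets: 2 = 2^1
New prefix = 28 - 1 = 27
Supernet: 92.129.39.224/27


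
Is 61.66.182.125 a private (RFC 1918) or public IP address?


RFC 1918 private ranges:
  10.0.0.0/8 (10.0.0.0 - 10.255.255.255)
  172.16.0.0/12 (172.16.0.0 - 172.31.255.255)
  192.168.0.0/16 (192.168.0.0 - 192.168.255.255)
Public (not in any RFC 1918 range)


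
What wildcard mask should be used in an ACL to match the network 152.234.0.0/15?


Subnet mask: 255.254.0.0
Wildcard = 255.255.255.255 - subnet mask
255 - 255 = 0
255 - 254 = 1
255 - 0 = 255
255 - 0 = 255
Wildcard: 0.1.255.255


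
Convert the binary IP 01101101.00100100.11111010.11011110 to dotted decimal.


01101101 = 109
00100100 = 36
11111010 = 250
11011110 = 222
IP: 109.36.250.222


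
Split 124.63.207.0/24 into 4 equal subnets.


New prefix = 24 + 2 = 26
Each subnet has 64 addresses
  124.63.207.0/26
  124.63.207.64/26
  124.63.207.128/26
  124.63.207.192/26
Subnets: 124.63.207.0/26, 124.63.207.64/26, 124.63.207.128/26, 124.63.207.192/26


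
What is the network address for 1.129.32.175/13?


IP:   00000001.10000001.00100000.10101111
Mask: 11111111.11111000.00000000.00000000
AND operation:
Net:  00000001.10000000.00000000.00000000
Network: 1.128.0.0/13


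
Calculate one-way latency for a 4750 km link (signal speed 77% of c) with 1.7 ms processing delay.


Speed = 0.77 * 3e5 km/s = 231000 km/s
Propagation delay = 4750 / 231000 = 0.0206 s = 20.5628 ms
Processing delay = 1.7 ms
Total one-way latency = 22.2628 ms


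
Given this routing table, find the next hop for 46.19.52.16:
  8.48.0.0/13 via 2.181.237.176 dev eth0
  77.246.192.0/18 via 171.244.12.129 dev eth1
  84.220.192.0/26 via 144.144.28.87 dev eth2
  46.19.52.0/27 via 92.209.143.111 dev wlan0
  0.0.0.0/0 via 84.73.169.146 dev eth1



Longest prefix match for 46.19.52.16:
  /13 8.48.0.0: no
  /18 77.246.192.0: no
  /26 84.220.192.0: no
  /27 46.19.52.0: MATCH
  /0 0.0.0.0: MATCH
Selected: next-hop 92.209.143.111 via wlan0 (matched /27)
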